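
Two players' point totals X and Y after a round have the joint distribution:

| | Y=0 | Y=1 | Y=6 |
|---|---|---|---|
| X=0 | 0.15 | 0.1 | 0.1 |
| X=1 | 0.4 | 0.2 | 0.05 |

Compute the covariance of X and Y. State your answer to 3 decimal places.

E[X] = 0.65,  E[Y] = 1.2
E[XY] = 0.5
cov(X,Y) = E[XY] − E[X]E[Y] = 0.5 − (0.65)(1.2) = -0.28

-0.280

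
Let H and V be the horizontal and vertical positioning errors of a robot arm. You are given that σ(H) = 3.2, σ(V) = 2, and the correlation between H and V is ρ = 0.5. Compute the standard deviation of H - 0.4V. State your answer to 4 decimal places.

Var(H) = (3.2)² = 10.24;  Var(V) = (2)² = 4
Cov(H,V) = ρ·σ(H)·σ(V) = 0.5·3.2·2 = 3.2
Var(H - 0.4V) = (1)²·Var(H) + (-0.4)²·Var(V) + 2·(1)·(-0.4)·Cov(H,V)
= 1·10.24 + 0.16·4 + -0.8·3.2 = 8.32
σ(H - 0.4V) = √8.32 ≈ 2.8844

2.8844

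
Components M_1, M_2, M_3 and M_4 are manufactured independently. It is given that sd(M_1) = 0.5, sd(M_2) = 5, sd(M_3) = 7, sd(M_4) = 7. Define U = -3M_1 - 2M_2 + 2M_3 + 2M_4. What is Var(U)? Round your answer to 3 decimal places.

494.250

Var(M_1) = 0.25, Var(M_2) = 25, Var(M_3) = 49, Var(M_4) = 49
By independence, Var(U) = (-3)²Var(M_1) + (-2)²Var(M_2) + (2)²Var(M_3) + (2)²Var(M_4)
= (-3)²·0.25 + (-2)²·25 + (2)²·49 + (2)²·49 = 494.25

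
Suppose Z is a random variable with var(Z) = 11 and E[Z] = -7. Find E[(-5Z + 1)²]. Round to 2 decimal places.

1571.00

E[-5Z + 1] = -5·-7 + 1 = 36
var(-5Z + 1) = (-5)²·11 = 275
E[(-5Z + 1)²] = var((-5Z + 1)) + (E[(-5Z + 1)])² = 275 + (36)² = 1571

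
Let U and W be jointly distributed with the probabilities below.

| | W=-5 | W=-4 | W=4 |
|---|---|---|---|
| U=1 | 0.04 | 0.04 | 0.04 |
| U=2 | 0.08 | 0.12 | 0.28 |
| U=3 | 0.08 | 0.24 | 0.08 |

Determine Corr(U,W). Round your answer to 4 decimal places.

-0.2056

E[U] = 2.28,  E[W] = -1
E[UW] = -2.84
Cov(U,W) = E[UW] − E[U]E[W] = -2.84 − (2.28)(-1) = -0.56
var(U) = 0.4416,  var(W) = 16.8
ρ = -0.56 / √(0.4416·16.8) ≈ -0.2056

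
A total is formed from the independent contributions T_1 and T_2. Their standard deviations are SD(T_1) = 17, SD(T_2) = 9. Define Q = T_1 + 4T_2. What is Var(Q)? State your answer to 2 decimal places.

Var(T_1) = 289, Var(T_2) = 81
By independence, Var(Q) = (1)²Var(T_1) + (4)²Var(T_2)
= (1)²·289 + (4)²·81 = 1585

1585.00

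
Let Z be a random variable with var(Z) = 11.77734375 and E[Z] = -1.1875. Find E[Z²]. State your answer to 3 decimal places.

13.188

E[Z²] = var(Z) + (E[Z])² = 11.77734375 + (-1.1875)² = 13.1875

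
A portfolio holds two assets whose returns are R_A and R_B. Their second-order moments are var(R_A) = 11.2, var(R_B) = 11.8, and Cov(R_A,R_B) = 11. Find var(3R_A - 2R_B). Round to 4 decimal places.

var(3R_A - 2R_B) = (3)²·var(R_A) + (-2)²·var(R_B) + 2·(3)·(-2)·Cov(R_A,R_B)
= 9·11.2 + 4·11.8 + -12·11 = 16

16.0000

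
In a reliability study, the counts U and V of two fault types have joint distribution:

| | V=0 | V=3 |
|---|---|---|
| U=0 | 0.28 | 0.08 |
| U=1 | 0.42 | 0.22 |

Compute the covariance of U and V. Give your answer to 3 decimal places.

0.084

E[U] = 0.64,  E[V] = 0.9
E[UV] = 0.66
Cov(U,V) = E[UV] − E[U]E[V] = 0.66 − (0.64)(0.9) = 0.084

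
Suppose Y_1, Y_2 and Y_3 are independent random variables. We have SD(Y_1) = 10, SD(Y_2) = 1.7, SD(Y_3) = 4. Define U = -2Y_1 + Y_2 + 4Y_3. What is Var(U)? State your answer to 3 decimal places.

Var(Y_1) = 100, Var(Y_2) = 2.89, Var(Y_3) = 16
By independence, Var(U) = (-2)²Var(Y_1) + (1)²Var(Y_2) + (4)²Var(Y_3)
= (-2)²·100 + (1)²·2.89 + (4)²·16 = 658.89

658.890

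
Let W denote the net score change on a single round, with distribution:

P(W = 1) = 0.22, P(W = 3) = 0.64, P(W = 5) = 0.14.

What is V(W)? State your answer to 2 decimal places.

E[W] = (1)(0.22) + (3)(0.64) + (5)(0.14) = 2.84
E[W²] = (1)²(0.22) + (3)²(0.64) + (5)²(0.14) = 9.48
V(W) = E[W²] − (E[W])² = 9.48 − (2.84)² = 1.4144

1.41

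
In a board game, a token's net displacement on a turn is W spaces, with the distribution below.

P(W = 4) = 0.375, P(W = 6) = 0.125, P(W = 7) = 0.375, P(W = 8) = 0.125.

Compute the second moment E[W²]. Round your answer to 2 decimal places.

E[W²] = (4)²(0.375) + (6)²(0.125) + (7)²(0.375) + (8)²(0.125) = 36.875

36.88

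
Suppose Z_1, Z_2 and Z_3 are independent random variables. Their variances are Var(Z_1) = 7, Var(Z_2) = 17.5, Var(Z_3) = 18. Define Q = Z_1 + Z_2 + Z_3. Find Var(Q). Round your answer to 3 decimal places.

42.500

By independence, Var(Q) = (1)²Var(Z_1) + (1)²Var(Z_2) + (1)²Var(Z_3)
= (1)²·7 + (1)²·17.5 + (1)²·18 = 42.5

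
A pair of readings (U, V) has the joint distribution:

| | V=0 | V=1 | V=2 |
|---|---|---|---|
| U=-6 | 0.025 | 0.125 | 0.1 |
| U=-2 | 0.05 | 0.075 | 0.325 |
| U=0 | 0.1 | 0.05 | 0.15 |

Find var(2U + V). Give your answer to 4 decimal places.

E[U] = -2.4,  E[V] = 1.4,  E[UV] = -3.4
var(U) = 10.8 − (-2.4)² = 5.04;  var(V) = 2.55 − (1.4)² = 0.59
cov(U,V) = -3.4 − (-2.4)(1.4) = -0.04
var(2U + V) = (2)²·5.04 + (1)²·0.59 + 2·(2)·(1)·-0.04 = 20.59

20.5900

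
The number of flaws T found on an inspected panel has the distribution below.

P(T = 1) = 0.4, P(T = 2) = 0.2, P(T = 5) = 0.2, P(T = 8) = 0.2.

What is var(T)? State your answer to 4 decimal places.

7.4400

E[T] = (1)(0.4) + (2)(0.2) + (5)(0.2) + (8)(0.2) = 3.4
E[T²] = (1)²(0.4) + (2)²(0.2) + (5)²(0.2) + (8)²(0.2) = 19
var(T) = E[T²] − (E[T])² = 19 − (3.4)² = 7.44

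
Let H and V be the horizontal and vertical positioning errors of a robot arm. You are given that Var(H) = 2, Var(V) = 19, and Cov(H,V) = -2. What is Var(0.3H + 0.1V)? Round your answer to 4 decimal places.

Var(0.3H + 0.1V) = (0.3)²·Var(H) + (0.1)²·Var(V) + 2·(0.3)·(0.1)·Cov(H,V)
= 0.09·2 + 0.01·19 + 0.06·-2 = 0.25

0.2500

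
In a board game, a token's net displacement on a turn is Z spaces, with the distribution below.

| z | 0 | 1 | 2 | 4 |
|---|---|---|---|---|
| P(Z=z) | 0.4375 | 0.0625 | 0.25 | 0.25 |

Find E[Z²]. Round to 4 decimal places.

E[Z²] = (0)²(0.4375) + (1)²(0.0625) + (2)²(0.25) + (4)²(0.25) = 5.0625

5.0625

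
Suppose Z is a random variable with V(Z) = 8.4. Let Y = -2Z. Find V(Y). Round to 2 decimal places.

33.60

V(-2Z) = (-2)²·V(Z) = 4·8.4 = 33.6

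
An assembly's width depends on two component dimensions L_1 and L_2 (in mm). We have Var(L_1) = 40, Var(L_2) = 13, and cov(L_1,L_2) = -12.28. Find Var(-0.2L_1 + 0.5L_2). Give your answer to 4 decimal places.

Var(-0.2L_1 + 0.5L_2) = (-0.2)²·Var(L_1) + (0.5)²·Var(L_2) + 2·(-0.2)·(0.5)·cov(L_1,L_2)
= 0.04·40 + 0.25·13 + -0.2·-12.28 = 7.306

7.3060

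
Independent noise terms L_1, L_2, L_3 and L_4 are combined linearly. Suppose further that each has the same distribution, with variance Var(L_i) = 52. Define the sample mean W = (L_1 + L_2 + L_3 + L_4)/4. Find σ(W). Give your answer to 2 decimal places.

By independence, Var(W) = (0.25)²Var(L_1) + (0.25)²Var(L_2) + (0.25)²Var(L_3) + (0.25)²Var(L_4)
= (0.25)²·52 + (0.25)²·52 + (0.25)²·52 + (0.25)²·52 = 13
σ(W) = √13 ≈ 3.61

3.61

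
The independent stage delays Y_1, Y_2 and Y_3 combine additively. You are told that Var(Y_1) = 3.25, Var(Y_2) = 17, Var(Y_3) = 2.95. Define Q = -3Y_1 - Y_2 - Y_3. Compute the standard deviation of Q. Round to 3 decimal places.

By independence, Var(Q) = (-3)²Var(Y_1) + (-1)²Var(Y_2) + (-1)²Var(Y_3)
= (-3)²·3.25 + (-1)²·17 + (-1)²·2.95 = 49.2
σ(Q) = √49.2 ≈ 7.014

7.014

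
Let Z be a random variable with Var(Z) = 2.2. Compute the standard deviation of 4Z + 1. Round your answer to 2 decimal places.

Var(4Z + 1) = (4)²·2.2 = 35.2
SD(4Z + 1) = √35.2 ≈ 5.93

5.93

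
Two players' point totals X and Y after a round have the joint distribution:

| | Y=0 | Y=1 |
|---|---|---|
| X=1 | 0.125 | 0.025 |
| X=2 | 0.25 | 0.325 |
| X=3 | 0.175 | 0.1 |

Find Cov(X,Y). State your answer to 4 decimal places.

E[X] = 2.125,  E[Y] = 0.45
E[XY] = 0.975
Cov(X,Y) = E[XY] − E[X]E[Y] = 0.975 − (2.125)(0.45) = 0.01875

0.0188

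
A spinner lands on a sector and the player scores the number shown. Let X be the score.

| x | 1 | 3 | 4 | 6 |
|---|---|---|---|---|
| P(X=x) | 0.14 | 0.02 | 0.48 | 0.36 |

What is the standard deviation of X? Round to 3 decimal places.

1.625

E[X] = (1)(0.14) + (3)(0.02) + (4)(0.48) + (6)(0.36) = 4.28
E[X²] = (1)²(0.14) + (3)²(0.02) + (4)²(0.48) + (6)²(0.36) = 20.96
Var(X) = E[X²] − (E[X])² = 20.96 − (4.28)² = 2.6416
sd(X) = √2.6416 ≈ 1.625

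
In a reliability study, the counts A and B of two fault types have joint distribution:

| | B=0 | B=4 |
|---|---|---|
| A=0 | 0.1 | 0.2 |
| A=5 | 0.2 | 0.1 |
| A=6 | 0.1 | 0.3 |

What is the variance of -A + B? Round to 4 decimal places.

10.8500

E[A] = 3.9,  E[B] = 2.4,  E[AB] = 9.2
V(A) = 21.9 − (3.9)² = 6.69;  V(B) = 9.6 − (2.4)² = 3.84
Cov(A,B) = 9.2 − (3.9)(2.4) = -0.16
V(-A + B) = (-1)²·6.69 + (1)²·3.84 + 2·(-1)·(1)·-0.16 = 10.85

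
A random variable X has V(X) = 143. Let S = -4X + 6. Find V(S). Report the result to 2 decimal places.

V(-4X + 6) = (-4)²·V(X) = 16·143 = 2288

2288.00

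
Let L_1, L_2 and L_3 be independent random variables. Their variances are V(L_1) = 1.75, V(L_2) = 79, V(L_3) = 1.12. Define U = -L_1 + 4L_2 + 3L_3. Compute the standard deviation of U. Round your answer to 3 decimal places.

By independence, V(U) = (-1)²V(L_1) + (4)²V(L_2) + (3)²V(L_3)
= (-1)²·1.75 + (4)²·79 + (3)²·1.12 = 1275.83
SD(U) = √1275.83 ≈ 35.719

35.719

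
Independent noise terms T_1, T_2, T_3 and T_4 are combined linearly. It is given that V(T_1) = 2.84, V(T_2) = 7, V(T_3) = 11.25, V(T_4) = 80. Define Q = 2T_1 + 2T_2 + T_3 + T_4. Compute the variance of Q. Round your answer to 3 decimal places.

By independence, V(Q) = (2)²V(T_1) + (2)²V(T_2) + (1)²V(T_3) + (1)²V(T_4)
= (2)²·2.84 + (2)²·7 + (1)²·11.25 + (1)²·80 = 130.61

130.610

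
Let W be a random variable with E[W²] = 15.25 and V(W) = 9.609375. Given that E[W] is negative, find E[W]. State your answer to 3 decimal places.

(E[W])² = E[W²] − V(W) = 15.25 − 9.609375 = 5.640625
E[W] = −√5.640625 = -2.375

-2.375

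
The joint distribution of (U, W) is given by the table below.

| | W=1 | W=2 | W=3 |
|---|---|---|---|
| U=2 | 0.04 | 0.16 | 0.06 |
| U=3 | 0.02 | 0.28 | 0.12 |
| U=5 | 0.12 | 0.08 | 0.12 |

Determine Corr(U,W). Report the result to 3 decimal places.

-0.081

E[U] = 3.38,  E[W] = 2.12
E[UW] = 7.1
Cov(U,W) = E[UW] − E[U]E[W] = 7.1 − (3.38)(2.12) = -0.0656
V(U) = 1.3956,  V(W) = 0.4656
ρ = -0.0656 / √(1.3956·0.4656) ≈ -0.081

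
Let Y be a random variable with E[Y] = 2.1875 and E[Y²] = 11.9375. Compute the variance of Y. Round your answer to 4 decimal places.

Var(Y) = 11.9375 − (2.1875)² = 7.15234375

7.1523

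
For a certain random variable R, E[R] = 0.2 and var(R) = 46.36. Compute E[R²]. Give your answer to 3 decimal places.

46.400

E[R²] = var(R) + (E[R])² = 46.36 + (0.2)² = 46.4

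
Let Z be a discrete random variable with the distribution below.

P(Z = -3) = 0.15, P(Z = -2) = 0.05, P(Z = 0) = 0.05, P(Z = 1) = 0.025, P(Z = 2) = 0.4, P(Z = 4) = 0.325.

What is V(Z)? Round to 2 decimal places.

5.89

E[Z] = (-3)(0.15) + (-2)(0.05) + (0)(0.05) + (1)(0.025) + (2)(0.4) + (4)(0.325) = 1.575
E[Z²] = (-3)²(0.15) + (-2)²(0.05) + (0)²(0.05) + (1)²(0.025) + (2)²(0.4) + (4)²(0.325) = 8.375
V(Z) = E[Z²] − (E[Z])² = 8.375 − (1.575)² = 5.894375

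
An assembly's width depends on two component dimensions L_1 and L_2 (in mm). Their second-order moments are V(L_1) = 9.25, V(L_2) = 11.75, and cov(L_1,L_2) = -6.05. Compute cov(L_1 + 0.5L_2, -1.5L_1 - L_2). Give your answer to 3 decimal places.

cov(L_1 + 0.5L_2, -1.5L_1 - L_2) = (1)(-1.5)V(L_1) + (0.5)(-1)V(L_2) + [(1)(-1) + (0.5)(-1.5)]cov(L_1,L_2)
= -1.5·9.25 + -0.5·11.75 + -1.75·-6.05 = -9.1625

-9.163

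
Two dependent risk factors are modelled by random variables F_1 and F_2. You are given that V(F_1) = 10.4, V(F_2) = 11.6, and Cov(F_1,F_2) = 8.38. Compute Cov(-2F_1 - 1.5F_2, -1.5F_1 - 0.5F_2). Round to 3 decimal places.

67.135

Cov(-2F_1 - 1.5F_2, -1.5F_1 - 0.5F_2) = (-2)(-1.5)V(F_1) + (-1.5)(-0.5)V(F_2) + [(-2)(-0.5) + (-1.5)(-1.5)]Cov(F_1,F_2)
= 3·10.4 + 0.75·11.6 + 3.25·8.38 = 67.135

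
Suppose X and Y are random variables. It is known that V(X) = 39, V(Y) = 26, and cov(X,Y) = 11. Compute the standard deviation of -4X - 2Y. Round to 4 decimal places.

30.0666

V(-4X - 2Y) = (-4)²·V(X) + (-2)²·V(Y) + 2·(-4)·(-2)·cov(X,Y)
= 16·39 + 4·26 + 16·11 = 904
SD(-4X - 2Y) = √904 ≈ 30.0666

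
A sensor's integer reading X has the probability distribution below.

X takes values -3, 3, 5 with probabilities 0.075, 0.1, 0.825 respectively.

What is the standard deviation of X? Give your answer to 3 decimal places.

E[X] = (-3)(0.075) + (3)(0.1) + (5)(0.825) = 4.2
E[X²] = (-3)²(0.075) + (3)²(0.1) + (5)²(0.825) = 22.2
var(X) = E[X²] − (E[X])² = 22.2 − (4.2)² = 4.56
SD(X) = √4.56 ≈ 2.135

2.135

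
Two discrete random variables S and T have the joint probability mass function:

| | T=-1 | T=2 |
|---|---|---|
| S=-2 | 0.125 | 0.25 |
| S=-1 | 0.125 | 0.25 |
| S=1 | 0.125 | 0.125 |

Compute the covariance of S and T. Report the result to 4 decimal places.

-0.2344

E[S] = -0.875,  E[T] = 0.875
E[ST] = -1
Cov(S,T) = E[ST] − E[S]E[T] = -1 − (-0.875)(0.875) = -0.234375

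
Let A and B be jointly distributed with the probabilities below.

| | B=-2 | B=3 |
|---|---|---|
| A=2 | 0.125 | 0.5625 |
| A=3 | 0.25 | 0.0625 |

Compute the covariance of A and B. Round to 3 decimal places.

E[A] = 2.3125,  E[B] = 1.125
E[AB] = 1.9375
Cov(A,B) = E[AB] − E[A]E[B] = 1.9375 − (2.3125)(1.125) = -0.6640625

-0.664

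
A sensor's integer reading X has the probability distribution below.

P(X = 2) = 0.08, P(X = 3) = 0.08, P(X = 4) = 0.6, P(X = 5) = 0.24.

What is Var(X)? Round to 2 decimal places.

0.64

E[X] = (2)(0.08) + (3)(0.08) + (4)(0.6) + (5)(0.24) = 4
E[X²] = (2)²(0.08) + (3)²(0.08) + (4)²(0.6) + (5)²(0.24) = 16.64
Var(X) = E[X²] − (E[X])² = 16.64 − (4)² = 0.64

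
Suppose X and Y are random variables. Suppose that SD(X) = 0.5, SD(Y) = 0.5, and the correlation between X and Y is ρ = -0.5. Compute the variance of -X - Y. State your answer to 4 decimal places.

Var(X) = (0.5)² = 0.25;  Var(Y) = (0.5)² = 0.25
Cov(X,Y) = ρ·SD(X)·SD(Y) = -0.5·0.5·0.5 = -0.125
Var(-X - Y) = (-1)²·Var(X) + (-1)²·Var(Y) + 2·(-1)·(-1)·Cov(X,Y)
= 1·0.25 + 1·0.25 + 2·-0.125 = 0.25

0.2500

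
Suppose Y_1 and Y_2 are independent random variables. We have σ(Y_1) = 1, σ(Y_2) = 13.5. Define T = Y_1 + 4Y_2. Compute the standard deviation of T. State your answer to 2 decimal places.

Var(Y_1) = 1, Var(Y_2) = 182.25
By independence, Var(T) = (1)²Var(Y_1) + (4)²Var(Y_2)
= (1)²·1 + (4)²·182.25 = 2917
σ(T) = √2917 ≈ 54.01

54.01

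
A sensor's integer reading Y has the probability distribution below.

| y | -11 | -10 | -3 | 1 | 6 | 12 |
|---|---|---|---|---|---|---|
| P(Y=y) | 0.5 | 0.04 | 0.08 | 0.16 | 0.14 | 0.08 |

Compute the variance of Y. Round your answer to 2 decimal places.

64.47

E[Y] = (-11)(0.5) + (-10)(0.04) + (-3)(0.08) + (1)(0.16) + (6)(0.14) + (12)(0.08) = -4.18
E[Y²] = (-11)²(0.5) + (-10)²(0.04) + (-3)²(0.08) + (1)²(0.16) + (6)²(0.14) + (12)²(0.08) = 81.94
var(Y) = E[Y²] − (E[Y])² = 81.94 − (-4.18)² = 64.4676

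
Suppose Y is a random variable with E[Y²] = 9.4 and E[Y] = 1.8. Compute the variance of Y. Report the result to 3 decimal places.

6.160

var(Y) = 9.4 − (1.8)² = 6.16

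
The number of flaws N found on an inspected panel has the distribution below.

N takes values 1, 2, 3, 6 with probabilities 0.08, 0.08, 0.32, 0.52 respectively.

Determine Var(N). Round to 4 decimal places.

E[N] = (1)(0.08) + (2)(0.08) + (3)(0.32) + (6)(0.52) = 4.32
E[N²] = (1)²(0.08) + (2)²(0.08) + (3)²(0.32) + (6)²(0.52) = 22
Var(N) = E[N²] − (E[N])² = 22 − (4.32)² = 3.3376

3.3376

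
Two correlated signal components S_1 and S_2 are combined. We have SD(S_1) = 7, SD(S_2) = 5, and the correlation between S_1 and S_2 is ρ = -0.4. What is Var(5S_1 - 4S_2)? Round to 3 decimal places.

2185.000

Var(S_1) = (7)² = 49;  Var(S_2) = (5)² = 25
Cov(S_1,S_2) = ρ·SD(S_1)·SD(S_2) = -0.4·7·5 = -14
Var(5S_1 - 4S_2) = (5)²·Var(S_1) + (-4)²·Var(S_2) + 2·(5)·(-4)·Cov(S_1,S_2)
= 25·49 + 16·25 + -40·-14 = 2185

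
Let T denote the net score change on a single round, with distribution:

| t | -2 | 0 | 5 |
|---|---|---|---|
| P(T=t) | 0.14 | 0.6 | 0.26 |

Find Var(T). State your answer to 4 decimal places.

E[T] = (-2)(0.14) + (0)(0.6) + (5)(0.26) = 1.02
E[T²] = (-2)²(0.14) + (0)²(0.6) + (5)²(0.26) = 7.06
Var(T) = E[T²] − (E[T])² = 7.06 − (1.02)² = 6.0196

6.0196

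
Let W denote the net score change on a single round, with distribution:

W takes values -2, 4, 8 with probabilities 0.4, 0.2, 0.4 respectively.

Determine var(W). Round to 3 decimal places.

20.160

E[W] = (-2)(0.4) + (4)(0.2) + (8)(0.4) = 3.2
E[W²] = (-2)²(0.4) + (4)²(0.2) + (8)²(0.4) = 30.4
var(W) = E[W²] − (E[W])² = 30.4 − (3.2)² = 20.16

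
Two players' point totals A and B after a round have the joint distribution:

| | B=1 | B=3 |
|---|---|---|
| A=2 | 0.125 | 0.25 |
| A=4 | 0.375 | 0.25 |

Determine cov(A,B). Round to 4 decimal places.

-0.2500

E[A] = 3.25,  E[B] = 2
E[AB] = 6.25
cov(A,B) = E[AB] − E[A]E[B] = 6.25 − (3.25)(2) = -0.25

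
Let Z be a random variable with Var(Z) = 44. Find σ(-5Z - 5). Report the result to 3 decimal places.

Var(-5Z - 5) = (-5)²·44 = 1100
σ(-5Z - 5) = √1100 ≈ 33.166

33.166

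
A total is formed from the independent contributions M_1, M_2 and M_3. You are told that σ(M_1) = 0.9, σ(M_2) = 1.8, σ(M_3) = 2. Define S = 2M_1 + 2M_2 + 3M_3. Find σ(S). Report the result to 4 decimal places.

Var(M_1) = 0.81, Var(M_2) = 3.24, Var(M_3) = 4
By independence, Var(S) = (2)²Var(M_1) + (2)²Var(M_2) + (3)²Var(M_3)
= (2)²·0.81 + (2)²·3.24 + (3)²·4 = 52.2
σ(S) = √52.2 ≈ 7.2250

7.2250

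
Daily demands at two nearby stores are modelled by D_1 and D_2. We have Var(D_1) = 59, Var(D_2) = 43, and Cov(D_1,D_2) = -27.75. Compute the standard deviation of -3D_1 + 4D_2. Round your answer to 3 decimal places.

43.417

Var(-3D_1 + 4D_2) = (-3)²·Var(D_1) + (4)²·Var(D_2) + 2·(-3)·(4)·Cov(D_1,D_2)
= 9·59 + 16·43 + -24·-27.75 = 1885
SD(-3D_1 + 4D_2) = √1885 ≈ 43.417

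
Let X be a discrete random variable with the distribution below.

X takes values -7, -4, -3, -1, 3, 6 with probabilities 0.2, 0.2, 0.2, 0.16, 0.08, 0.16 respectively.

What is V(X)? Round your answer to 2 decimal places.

18.34

E[X] = (-7)(0.2) + (-4)(0.2) + (-3)(0.2) + (-1)(0.16) + (3)(0.08) + (6)(0.16) = -1.76
E[X²] = (-7)²(0.2) + (-4)²(0.2) + (-3)²(0.2) + (-1)²(0.16) + (3)²(0.08) + (6)²(0.16) = 21.44
V(X) = E[X²] − (E[X])² = 21.44 − (-1.76)² = 18.3424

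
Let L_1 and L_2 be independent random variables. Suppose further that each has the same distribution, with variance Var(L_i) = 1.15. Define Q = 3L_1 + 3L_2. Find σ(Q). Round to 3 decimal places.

By independence, Var(Q) = (3)²Var(L_1) + (3)²Var(L_2)
= (3)²·1.15 + (3)²·1.15 = 20.7
σ(Q) = √20.7 ≈ 4.550

4.550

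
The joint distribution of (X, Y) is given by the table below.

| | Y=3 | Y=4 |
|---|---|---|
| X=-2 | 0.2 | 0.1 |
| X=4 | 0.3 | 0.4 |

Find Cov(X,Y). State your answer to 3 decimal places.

0.300

E[X] = 2.2,  E[Y] = 3.5
E[XY] = 8
Cov(X,Y) = E[XY] − E[X]E[Y] = 8 − (2.2)(3.5) = 0.3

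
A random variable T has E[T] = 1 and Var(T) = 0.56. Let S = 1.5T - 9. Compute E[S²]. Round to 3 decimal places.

57.510

E[1.5T - 9] = 1.5·1 − 9 = -7.5
Var(1.5T - 9) = (1.5)²·0.56 = 1.26
E[S²] = Var(S) + (E[S])² = 1.26 + (-7.5)² = 57.51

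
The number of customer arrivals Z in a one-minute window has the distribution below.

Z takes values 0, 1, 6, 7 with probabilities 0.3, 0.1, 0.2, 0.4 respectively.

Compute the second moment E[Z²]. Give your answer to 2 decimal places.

26.90

E[Z²] = (0)²(0.3) + (1)²(0.1) + (6)²(0.2) + (7)²(0.4) = 26.9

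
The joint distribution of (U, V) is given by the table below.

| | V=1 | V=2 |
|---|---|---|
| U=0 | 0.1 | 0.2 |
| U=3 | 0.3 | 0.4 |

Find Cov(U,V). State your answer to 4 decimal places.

-0.0600

E[U] = 2.1,  E[V] = 1.6
E[UV] = 3.3
Cov(U,V) = E[UV] − E[U]E[V] = 3.3 − (2.1)(1.6) = -0.06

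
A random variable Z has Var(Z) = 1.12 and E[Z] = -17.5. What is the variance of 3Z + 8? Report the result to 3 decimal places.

Var(3Z + 8) = (3)²·Var(Z) = 9·1.12 = 10.08

10.080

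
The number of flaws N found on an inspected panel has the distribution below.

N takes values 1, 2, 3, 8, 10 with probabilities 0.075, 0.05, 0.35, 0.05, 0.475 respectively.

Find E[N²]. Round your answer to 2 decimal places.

54.13

E[N²] = (1)²(0.075) + (2)²(0.05) + (3)²(0.35) + (8)²(0.05) + (10)²(0.475) = 54.125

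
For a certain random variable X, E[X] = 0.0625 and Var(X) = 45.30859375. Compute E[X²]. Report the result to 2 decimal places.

E[X²] = Var(X) + (E[X])² = 45.30859375 + (0.0625)² = 45.3125

45.31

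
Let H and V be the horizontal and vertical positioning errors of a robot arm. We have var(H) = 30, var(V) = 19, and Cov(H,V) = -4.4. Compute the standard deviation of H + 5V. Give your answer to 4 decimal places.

var(H + 5V) = (1)²·var(H) + (5)²·var(V) + 2·(1)·(5)·Cov(H,V)
= 1·30 + 25·19 + 10·-4.4 = 461
SD(H + 5V) = √461 ≈ 21.4709

21.4709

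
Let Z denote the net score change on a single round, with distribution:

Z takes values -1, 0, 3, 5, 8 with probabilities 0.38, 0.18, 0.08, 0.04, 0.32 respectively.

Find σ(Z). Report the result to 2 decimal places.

E[Z] = (-1)(0.38) + (0)(0.18) + (3)(0.08) + (5)(0.04) + (8)(0.32) = 2.62
E[Z²] = (-1)²(0.38) + (0)²(0.18) + (3)²(0.08) + (5)²(0.04) + (8)²(0.32) = 22.58
Var(Z) = E[Z²] − (E[Z])² = 22.58 − (2.62)² = 15.7156
σ(Z) = √15.7156 ≈ 3.96

3.96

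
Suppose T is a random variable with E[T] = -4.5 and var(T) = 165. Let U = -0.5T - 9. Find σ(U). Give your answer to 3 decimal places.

6.423

var(-0.5T - 9) = (-0.5)²·165 = 41.25
σ(U) = √41.25 ≈ 6.423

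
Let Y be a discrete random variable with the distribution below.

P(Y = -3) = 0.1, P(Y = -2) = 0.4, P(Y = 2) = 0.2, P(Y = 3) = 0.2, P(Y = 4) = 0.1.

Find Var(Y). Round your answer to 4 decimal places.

E[Y] = (-3)(0.1) + (-2)(0.4) + (2)(0.2) + (3)(0.2) + (4)(0.1) = 0.3
E[Y²] = (-3)²(0.1) + (-2)²(0.4) + (2)²(0.2) + (3)²(0.2) + (4)²(0.1) = 6.7
Var(Y) = E[Y²] − (E[Y])² = 6.7 − (0.3)² = 6.61

6.6100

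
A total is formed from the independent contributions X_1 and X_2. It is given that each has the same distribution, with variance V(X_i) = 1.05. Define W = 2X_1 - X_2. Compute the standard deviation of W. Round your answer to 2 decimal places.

2.29

By independence, V(W) = (2)²V(X_1) + (-1)²V(X_2)
= (2)²·1.05 + (-1)²·1.05 = 5.25
SD(W) = √5.25 ≈ 2.29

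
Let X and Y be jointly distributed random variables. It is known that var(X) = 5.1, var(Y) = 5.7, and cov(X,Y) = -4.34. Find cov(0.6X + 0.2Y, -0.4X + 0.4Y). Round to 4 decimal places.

cov(0.6X + 0.2Y, -0.4X + 0.4Y) = (0.6)(-0.4)var(X) + (0.2)(0.4)var(Y) + [(0.6)(0.4) + (0.2)(-0.4)]cov(X,Y)
= -0.24·5.1 + 0.08·5.7 + 0.16·-4.34 = -1.4624

-1.4624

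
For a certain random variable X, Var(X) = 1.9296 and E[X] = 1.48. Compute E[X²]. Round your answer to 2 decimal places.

4.12

E[X²] = Var(X) + (E[X])² = 1.9296 + (1.48)² = 4.12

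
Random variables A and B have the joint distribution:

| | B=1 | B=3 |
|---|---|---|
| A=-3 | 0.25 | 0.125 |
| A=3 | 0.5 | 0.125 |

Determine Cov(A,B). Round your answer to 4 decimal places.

-0.3750

E[A] = 0.75,  E[B] = 1.5
E[AB] = 0.75
Cov(A,B) = E[AB] − E[A]E[B] = 0.75 − (0.75)(1.5) = -0.375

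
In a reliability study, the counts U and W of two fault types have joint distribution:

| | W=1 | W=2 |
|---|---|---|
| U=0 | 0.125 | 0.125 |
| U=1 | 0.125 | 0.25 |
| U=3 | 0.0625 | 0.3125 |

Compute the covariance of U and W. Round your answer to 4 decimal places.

0.1563

E[U] = 1.5,  E[W] = 1.6875
E[UW] = 2.6875
cov(U,W) = E[UW] − E[U]E[W] = 2.6875 − (1.5)(1.6875) = 0.15625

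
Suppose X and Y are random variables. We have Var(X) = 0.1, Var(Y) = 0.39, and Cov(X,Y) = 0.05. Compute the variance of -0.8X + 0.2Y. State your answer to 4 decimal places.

Var(-0.8X + 0.2Y) = (-0.8)²·Var(X) + (0.2)²·Var(Y) + 2·(-0.8)·(0.2)·Cov(X,Y)
= 0.64·0.1 + 0.04·0.39 + -0.32·0.05 = 0.0636

0.0636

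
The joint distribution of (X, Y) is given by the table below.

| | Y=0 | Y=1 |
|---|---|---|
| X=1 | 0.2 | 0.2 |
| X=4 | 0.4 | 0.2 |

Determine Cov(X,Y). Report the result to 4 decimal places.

E[X] = 2.8,  E[Y] = 0.4
E[XY] = 1
Cov(X,Y) = E[XY] − E[X]E[Y] = 1 − (2.8)(0.4) = -0.12

-0.1200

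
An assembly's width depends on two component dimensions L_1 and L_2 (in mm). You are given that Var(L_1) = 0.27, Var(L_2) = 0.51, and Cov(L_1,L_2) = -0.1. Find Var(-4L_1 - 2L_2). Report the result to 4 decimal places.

Var(-4L_1 - 2L_2) = (-4)²·Var(L_1) + (-2)²·Var(L_2) + 2·(-4)·(-2)·Cov(L_1,L_2)
= 16·0.27 + 4·0.51 + 16·-0.1 = 4.76

4.7600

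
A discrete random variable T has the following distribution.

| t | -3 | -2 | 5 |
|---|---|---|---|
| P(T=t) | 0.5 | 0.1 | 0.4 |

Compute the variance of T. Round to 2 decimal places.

E[T] = (-3)(0.5) + (-2)(0.1) + (5)(0.4) = 0.3
E[T²] = (-3)²(0.5) + (-2)²(0.1) + (5)²(0.4) = 14.9
Var(T) = E[T²] − (E[T])² = 14.9 − (0.3)² = 14.81

14.81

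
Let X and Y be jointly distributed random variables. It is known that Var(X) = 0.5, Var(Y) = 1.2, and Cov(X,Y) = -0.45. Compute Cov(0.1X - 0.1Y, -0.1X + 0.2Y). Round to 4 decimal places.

Cov(0.1X - 0.1Y, -0.1X + 0.2Y) = (0.1)(-0.1)Var(X) + (-0.1)(0.2)Var(Y) + [(0.1)(0.2) + (-0.1)(-0.1)]Cov(X,Y)
= -0.01·0.5 + -0.02·1.2 + 0.03·-0.45 = -0.0425

-0.0425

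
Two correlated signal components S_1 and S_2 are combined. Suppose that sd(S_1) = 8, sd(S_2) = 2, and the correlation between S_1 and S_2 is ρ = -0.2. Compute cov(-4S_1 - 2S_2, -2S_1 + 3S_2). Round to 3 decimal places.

Var(S_1) = (8)² = 64;  Var(S_2) = (2)² = 4
cov(S_1,S_2) = ρ·sd(S_1)·sd(S_2) = -0.2·8·2 = -3.2
cov(-4S_1 - 2S_2, -2S_1 + 3S_2) = (-4)(-2)Var(S_1) + (-2)(3)Var(S_2) + [(-4)(3) + (-2)(-2)]cov(S_1,S_2)
= 8·64 + -6·4 + -8·-3.2 = 513.6

513.600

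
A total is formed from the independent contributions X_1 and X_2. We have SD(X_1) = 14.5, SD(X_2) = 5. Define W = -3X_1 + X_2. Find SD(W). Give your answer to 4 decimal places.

43.7864

Var(X_1) = 210.25, Var(X_2) = 25
By independence, Var(W) = (-3)²Var(X_1) + (1)²Var(X_2)
= (-3)²·210.25 + (1)²·25 = 1917.25
SD(W) = √1917.25 ≈ 43.7864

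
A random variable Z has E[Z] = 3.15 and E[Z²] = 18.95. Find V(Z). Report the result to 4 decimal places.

9.0275

V(Z) = 18.95 − (3.15)² = 9.0275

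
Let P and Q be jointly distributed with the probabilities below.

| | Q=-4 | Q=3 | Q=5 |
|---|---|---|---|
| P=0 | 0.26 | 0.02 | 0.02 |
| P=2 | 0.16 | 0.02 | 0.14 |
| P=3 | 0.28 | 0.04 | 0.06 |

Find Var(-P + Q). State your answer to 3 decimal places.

E[P] = 1.78,  E[Q] = -1.46,  E[PQ] = -1.86
Var(P) = 4.7 − (1.78)² = 1.5316;  Var(Q) = 17.42 − (-1.46)² = 15.2884
Cov(P,Q) = -1.86 − (1.78)(-1.46) = 0.7388
Var(-P + Q) = (-1)²·1.5316 + (1)²·15.2884 + 2·(-1)·(1)·0.7388 = 15.3424

15.342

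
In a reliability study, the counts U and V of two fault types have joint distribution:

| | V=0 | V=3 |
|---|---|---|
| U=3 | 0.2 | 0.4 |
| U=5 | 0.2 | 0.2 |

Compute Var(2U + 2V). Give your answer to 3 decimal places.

10.560

E[U] = 3.8,  E[V] = 1.8,  E[UV] = 6.6
Var(U) = 15.4 − (3.8)² = 0.96;  Var(V) = 5.4 − (1.8)² = 2.16
cov(U,V) = 6.6 − (3.8)(1.8) = -0.24
Var(2U + 2V) = (2)²·0.96 + (2)²·2.16 + 2·(2)·(2)·-0.24 = 10.56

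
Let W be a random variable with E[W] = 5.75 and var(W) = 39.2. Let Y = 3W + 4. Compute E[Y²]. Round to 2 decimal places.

804.36

E[3W + 4] = 3·5.75 + 4 = 21.25
var(3W + 4) = (3)²·39.2 = 352.8
E[Y²] = var(Y) + (E[Y])² = 352.8 + (21.25)² = 804.3625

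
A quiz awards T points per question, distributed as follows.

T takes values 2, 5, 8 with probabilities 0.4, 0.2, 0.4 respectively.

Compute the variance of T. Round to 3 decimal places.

7.200

E[T] = (2)(0.4) + (5)(0.2) + (8)(0.4) = 5
E[T²] = (2)²(0.4) + (5)²(0.2) + (8)²(0.4) = 32.2
Var(T) = E[T²] − (E[T])² = 32.2 − (5)² = 7.2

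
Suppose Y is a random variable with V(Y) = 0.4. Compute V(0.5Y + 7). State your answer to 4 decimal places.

V(0.5Y + 7) = (0.5)²·V(Y) = 0.25·0.4 = 0.1

0.1000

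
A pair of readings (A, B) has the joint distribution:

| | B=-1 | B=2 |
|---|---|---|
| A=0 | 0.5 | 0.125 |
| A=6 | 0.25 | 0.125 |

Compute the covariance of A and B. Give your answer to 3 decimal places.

0.563

E[A] = 2.25,  E[B] = -0.25
E[AB] = 0
Cov(A,B) = E[AB] − E[A]E[B] = 0 − (2.25)(-0.25) = 0.5625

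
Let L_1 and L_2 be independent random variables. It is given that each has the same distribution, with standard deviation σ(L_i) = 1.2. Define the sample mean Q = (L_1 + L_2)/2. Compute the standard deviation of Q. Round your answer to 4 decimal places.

0.8485

V(L_i) = (1.2)² = 1.44
By independence, V(Q) = (0.5)²V(L_1) + (0.5)²V(L_2)
= (0.5)²·1.44 + (0.5)²·1.44 = 0.72
σ(Q) = √0.72 ≈ 0.8485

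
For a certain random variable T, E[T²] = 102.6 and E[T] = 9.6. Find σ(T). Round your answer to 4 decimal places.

Var(T) = 102.6 − (9.6)² = 10.44
σ(T) = √10.44 ≈ 3.2311

3.2311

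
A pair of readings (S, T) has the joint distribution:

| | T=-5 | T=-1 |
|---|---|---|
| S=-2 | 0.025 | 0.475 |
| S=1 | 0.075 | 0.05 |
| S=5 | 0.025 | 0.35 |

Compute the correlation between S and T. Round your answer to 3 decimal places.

E[S] = 1,  E[T] = -1.5
E[ST] = -1.6
Cov(S,T) = E[ST] − E[S]E[T] = -1.6 − (1)(-1.5) = -0.1
var(S) = 10.5,  var(T) = 1.75
ρ = -0.1 / √(10.5·1.75) ≈ -0.023

-0.023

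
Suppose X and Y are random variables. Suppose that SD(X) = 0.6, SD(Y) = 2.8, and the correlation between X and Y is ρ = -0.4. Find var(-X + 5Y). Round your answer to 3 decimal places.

203.080

var(X) = (0.6)² = 0.36;  var(Y) = (2.8)² = 7.84
Cov(X,Y) = ρ·SD(X)·SD(Y) = -0.4·0.6·2.8 = -0.672
var(-X + 5Y) = (-1)²·var(X) + (5)²·var(Y) + 2·(-1)·(5)·Cov(X,Y)
= 1·0.36 + 25·7.84 + -10·-0.672 = 203.08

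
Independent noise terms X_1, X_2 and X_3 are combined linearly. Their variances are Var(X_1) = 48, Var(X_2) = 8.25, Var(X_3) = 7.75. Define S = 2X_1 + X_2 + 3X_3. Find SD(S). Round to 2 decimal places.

By independence, Var(S) = (2)²Var(X_1) + (1)²Var(X_2) + (3)²Var(X_3)
= (2)²·48 + (1)²·8.25 + (3)²·7.75 = 270
SD(S) = √270 ≈ 16.43

16.43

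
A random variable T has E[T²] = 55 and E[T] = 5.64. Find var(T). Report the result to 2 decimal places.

var(T) = 55 − (5.64)² = 23.1904

23.19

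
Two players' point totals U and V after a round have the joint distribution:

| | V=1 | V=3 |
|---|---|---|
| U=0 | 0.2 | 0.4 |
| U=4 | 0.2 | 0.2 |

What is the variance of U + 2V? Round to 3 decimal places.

6.400

E[U] = 1.6,  E[V] = 2.2,  E[UV] = 3.2
Var(U) = 6.4 − (1.6)² = 3.84;  Var(V) = 5.8 − (2.2)² = 0.96
cov(U,V) = 3.2 − (1.6)(2.2) = -0.32
Var(U + 2V) = (1)²·3.84 + (2)²·0.96 + 2·(1)·(2)·-0.32 = 6.4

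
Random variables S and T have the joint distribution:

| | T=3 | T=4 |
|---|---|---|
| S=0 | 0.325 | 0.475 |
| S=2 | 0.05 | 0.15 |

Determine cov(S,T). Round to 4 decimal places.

E[S] = 0.4,  E[T] = 3.625
E[ST] = 1.5
cov(S,T) = E[ST] − E[S]E[T] = 1.5 − (0.4)(3.625) = 0.05

0.0500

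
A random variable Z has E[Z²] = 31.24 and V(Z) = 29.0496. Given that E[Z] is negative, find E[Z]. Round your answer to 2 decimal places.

(E[Z])² = E[Z²] − V(Z) = 31.24 − 29.0496 = 2.1904
E[Z] = −√2.1904 = -1.48

-1.48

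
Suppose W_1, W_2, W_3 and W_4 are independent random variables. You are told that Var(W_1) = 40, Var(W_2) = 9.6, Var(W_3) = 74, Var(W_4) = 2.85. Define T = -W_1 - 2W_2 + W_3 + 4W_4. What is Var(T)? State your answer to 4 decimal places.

198.0000

By independence, Var(T) = (-1)²Var(W_1) + (-2)²Var(W_2) + (1)²Var(W_3) + (4)²Var(W_4)
= (-1)²·40 + (-2)²·9.6 + (1)²·74 + (4)²·2.85 = 198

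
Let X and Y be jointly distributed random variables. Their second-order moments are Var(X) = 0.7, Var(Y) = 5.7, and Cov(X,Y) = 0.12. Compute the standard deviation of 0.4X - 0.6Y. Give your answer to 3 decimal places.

1.451

Var(0.4X - 0.6Y) = (0.4)²·Var(X) + (-0.6)²·Var(Y) + 2·(0.4)·(-0.6)·Cov(X,Y)
= 0.16·0.7 + 0.36·5.7 + -0.48·0.12 = 2.1064
sd(0.4X - 0.6Y) = √2.1064 ≈ 1.451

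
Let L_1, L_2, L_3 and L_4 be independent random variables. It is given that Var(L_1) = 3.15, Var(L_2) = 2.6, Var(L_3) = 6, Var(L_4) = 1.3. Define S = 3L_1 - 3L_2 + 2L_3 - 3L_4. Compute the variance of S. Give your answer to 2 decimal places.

87.45

By independence, Var(S) = (3)²Var(L_1) + (-3)²Var(L_2) + (2)²Var(L_3) + (-3)²Var(L_4)
= (3)²·3.15 + (-3)²·2.6 + (2)²·6 + (-3)²·1.3 = 87.45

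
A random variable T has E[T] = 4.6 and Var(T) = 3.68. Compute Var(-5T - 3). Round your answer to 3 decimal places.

92.000

Var(-5T - 3) = (-5)²·Var(T) = 25·3.68 = 92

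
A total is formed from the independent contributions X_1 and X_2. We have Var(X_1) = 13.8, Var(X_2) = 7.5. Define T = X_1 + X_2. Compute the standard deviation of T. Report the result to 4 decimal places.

4.6152

By independence, Var(T) = (1)²Var(X_1) + (1)²Var(X_2)
= (1)²·13.8 + (1)²·7.5 = 21.3
sd(T) = √21.3 ≈ 4.6152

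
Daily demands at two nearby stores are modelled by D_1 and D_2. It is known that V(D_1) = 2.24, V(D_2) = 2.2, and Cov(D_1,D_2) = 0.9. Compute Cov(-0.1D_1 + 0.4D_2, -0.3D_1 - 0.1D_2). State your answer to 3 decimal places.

Cov(-0.1D_1 + 0.4D_2, -0.3D_1 - 0.1D_2) = (-0.1)(-0.3)V(D_1) + (0.4)(-0.1)V(D_2) + [(-0.1)(-0.1) + (0.4)(-0.3)]Cov(D_1,D_2)
= 0.03·2.24 + -0.04·2.2 + -0.11·0.9 = -0.1198

-0.120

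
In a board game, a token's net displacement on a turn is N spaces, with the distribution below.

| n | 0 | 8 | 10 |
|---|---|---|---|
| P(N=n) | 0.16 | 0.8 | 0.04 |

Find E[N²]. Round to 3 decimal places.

E[N²] = (0)²(0.16) + (8)²(0.8) + (10)²(0.04) = 55.2

55.200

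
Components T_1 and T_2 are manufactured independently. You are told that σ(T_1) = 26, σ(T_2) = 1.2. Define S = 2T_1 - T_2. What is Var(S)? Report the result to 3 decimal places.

2705.440

Var(T_1) = 676, Var(T_2) = 1.44
By independence, Var(S) = (2)²Var(T_1) + (-1)²Var(T_2)
= (2)²·676 + (-1)²·1.44 = 2705.44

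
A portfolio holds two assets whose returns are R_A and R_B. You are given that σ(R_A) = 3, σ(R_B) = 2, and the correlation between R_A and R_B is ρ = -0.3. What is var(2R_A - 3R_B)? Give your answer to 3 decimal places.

var(R_A) = (3)² = 9;  var(R_B) = (2)² = 4
Cov(R_A,R_B) = ρ·σ(R_A)·σ(R_B) = -0.3·3·2 = -1.8
var(2R_A - 3R_B) = (2)²·var(R_A) + (-3)²·var(R_B) + 2·(2)·(-3)·Cov(R_A,R_B)
= 4·9 + 9·4 + -12·-1.8 = 93.6

93.600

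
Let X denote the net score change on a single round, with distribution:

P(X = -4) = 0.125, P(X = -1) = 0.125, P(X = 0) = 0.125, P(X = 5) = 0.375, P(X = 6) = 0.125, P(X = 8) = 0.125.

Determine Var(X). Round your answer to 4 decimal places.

15.0000

E[X] = (-4)(0.125) + (-1)(0.125) + (0)(0.125) + (5)(0.375) + (6)(0.125) + (8)(0.125) = 3
E[X²] = (-4)²(0.125) + (-1)²(0.125) + (0)²(0.125) + (5)²(0.375) + (6)²(0.125) + (8)²(0.125) = 24
Var(X) = E[X²] − (E[X])² = 24 − (3)² = 15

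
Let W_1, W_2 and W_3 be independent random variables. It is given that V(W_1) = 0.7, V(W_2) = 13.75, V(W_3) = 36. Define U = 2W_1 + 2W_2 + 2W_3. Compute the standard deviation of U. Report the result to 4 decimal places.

By independence, V(U) = (2)²V(W_1) + (2)²V(W_2) + (2)²V(W_3)
= (2)²·0.7 + (2)²·13.75 + (2)²·36 = 201.8
SD(U) = √201.8 ≈ 14.2056

14.2056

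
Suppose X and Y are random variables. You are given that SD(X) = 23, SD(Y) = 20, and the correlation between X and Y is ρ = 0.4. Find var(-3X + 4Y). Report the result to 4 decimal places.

6745.0000

var(X) = (23)² = 529;  var(Y) = (20)² = 400
cov(X,Y) = ρ·SD(X)·SD(Y) = 0.4·23·20 = 184
var(-3X + 4Y) = (-3)²·var(X) + (4)²·var(Y) + 2·(-3)·(4)·cov(X,Y)
= 9·529 + 16·400 + -24·184 = 6745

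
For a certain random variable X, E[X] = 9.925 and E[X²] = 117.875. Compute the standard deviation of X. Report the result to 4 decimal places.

Var(X) = 117.875 − (9.925)² = 19.369375
sd(X) = √19.369375 ≈ 4.4011

4.4011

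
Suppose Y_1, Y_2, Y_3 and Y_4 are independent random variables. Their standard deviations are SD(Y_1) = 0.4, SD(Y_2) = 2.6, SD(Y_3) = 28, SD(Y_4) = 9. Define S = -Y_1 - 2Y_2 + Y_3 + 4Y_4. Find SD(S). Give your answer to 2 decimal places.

V(Y_1) = 0.16, V(Y_2) = 6.76, V(Y_3) = 784, V(Y_4) = 81
By independence, V(S) = (-1)²V(Y_1) + (-2)²V(Y_2) + (1)²V(Y_3) + (4)²V(Y_4)
= (-1)²·0.16 + (-2)²·6.76 + (1)²·784 + (4)²·81 = 2107.2
SD(S) = √2107.2 ≈ 45.90

45.90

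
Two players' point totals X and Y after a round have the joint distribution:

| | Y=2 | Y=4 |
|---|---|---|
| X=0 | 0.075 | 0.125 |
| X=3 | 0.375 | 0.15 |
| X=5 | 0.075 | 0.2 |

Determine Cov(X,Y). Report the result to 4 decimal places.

E[X] = 2.95,  E[Y] = 2.95
E[XY] = 8.8
Cov(X,Y) = E[XY] − E[X]E[Y] = 8.8 − (2.95)(2.95) = 0.0975

0.0975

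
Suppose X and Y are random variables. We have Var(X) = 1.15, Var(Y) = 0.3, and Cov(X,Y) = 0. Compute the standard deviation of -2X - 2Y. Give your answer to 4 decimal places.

2.4083

Var(-2X - 2Y) = (-2)²·Var(X) + (-2)²·Var(Y) + 2·(-2)·(-2)·Cov(X,Y)
= 4·1.15 + 4·0.3 + 8·0 = 5.8
SD(-2X - 2Y) = √5.8 ≈ 2.4083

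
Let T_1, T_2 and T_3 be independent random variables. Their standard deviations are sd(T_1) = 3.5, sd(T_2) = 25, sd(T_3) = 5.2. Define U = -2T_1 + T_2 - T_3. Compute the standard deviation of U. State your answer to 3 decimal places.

Var(T_1) = 12.25, Var(T_2) = 625, Var(T_3) = 27.04
By independence, Var(U) = (-2)²Var(T_1) + (1)²Var(T_2) + (-1)²Var(T_3)
= (-2)²·12.25 + (1)²·625 + (-1)²·27.04 = 701.04
sd(U) = √701.04 ≈ 26.477

26.477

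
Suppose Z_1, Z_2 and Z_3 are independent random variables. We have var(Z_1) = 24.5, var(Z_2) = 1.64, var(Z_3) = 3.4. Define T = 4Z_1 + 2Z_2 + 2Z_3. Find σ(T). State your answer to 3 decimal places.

By independence, var(T) = (4)²var(Z_1) + (2)²var(Z_2) + (2)²var(Z_3)
= (4)²·24.5 + (2)²·1.64 + (2)²·3.4 = 412.16
σ(T) = √412.16 ≈ 20.302

20.302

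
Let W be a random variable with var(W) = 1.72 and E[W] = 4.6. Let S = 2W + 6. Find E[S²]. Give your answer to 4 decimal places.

237.9200

E[2W + 6] = 2·4.6 + 6 = 15.2
var(2W + 6) = (2)²·1.72 = 6.88
E[S²] = var(S) + (E[S])² = 6.88 + (15.2)² = 237.92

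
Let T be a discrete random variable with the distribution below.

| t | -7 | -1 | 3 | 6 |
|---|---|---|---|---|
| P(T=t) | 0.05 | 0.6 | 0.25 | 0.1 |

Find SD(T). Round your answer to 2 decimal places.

E[T] = (-7)(0.05) + (-1)(0.6) + (3)(0.25) + (6)(0.1) = 0.4
E[T²] = (-7)²(0.05) + (-1)²(0.6) + (3)²(0.25) + (6)²(0.1) = 8.9
Var(T) = E[T²] − (E[T])² = 8.9 − (0.4)² = 8.74
SD(T) = √8.74 ≈ 2.96

2.96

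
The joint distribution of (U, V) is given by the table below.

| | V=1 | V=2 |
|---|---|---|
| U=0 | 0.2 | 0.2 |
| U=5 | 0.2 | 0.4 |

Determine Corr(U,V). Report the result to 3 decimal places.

E[U] = 3,  E[V] = 1.6
E[UV] = 5
Cov(U,V) = E[UV] − E[U]E[V] = 5 − (3)(1.6) = 0.2
Var(U) = 6,  Var(V) = 0.24
ρ = 0.2 / √(6·0.24) ≈ 0.167

0.167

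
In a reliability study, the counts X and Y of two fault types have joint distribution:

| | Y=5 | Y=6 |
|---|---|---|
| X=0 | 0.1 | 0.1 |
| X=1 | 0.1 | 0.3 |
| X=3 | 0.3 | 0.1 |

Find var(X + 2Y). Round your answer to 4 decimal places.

E[X] = 1.6,  E[Y] = 5.5,  E[XY] = 8.6
var(X) = 4 − (1.6)² = 1.44;  var(Y) = 30.5 − (5.5)² = 0.25
Cov(X,Y) = 8.6 − (1.6)(5.5) = -0.2
var(X + 2Y) = (1)²·1.44 + (2)²·0.25 + 2·(1)·(2)·-0.2 = 1.64

1.6400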